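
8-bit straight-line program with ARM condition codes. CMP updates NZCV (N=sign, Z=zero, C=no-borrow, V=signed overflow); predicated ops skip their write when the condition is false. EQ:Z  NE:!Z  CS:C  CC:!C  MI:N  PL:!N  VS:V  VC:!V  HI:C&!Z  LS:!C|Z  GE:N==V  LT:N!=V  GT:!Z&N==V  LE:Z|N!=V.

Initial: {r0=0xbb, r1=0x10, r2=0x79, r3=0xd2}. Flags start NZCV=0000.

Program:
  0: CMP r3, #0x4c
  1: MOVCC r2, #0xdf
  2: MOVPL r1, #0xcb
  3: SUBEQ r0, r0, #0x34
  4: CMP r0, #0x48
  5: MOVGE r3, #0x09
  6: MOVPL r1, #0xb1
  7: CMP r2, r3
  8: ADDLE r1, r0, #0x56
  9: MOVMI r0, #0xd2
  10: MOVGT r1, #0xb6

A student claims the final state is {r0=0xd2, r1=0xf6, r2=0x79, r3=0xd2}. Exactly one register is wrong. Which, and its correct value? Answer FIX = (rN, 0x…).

FIX = (r1, 0xb6)

[0] flags=1010 → (cmp)
[1] flags=1010 CC?F → skip
[2] flags=1010 PL?F → skip
[3] flags=1010 EQ?F → skip
[4] flags=0011 → (cmp)
[5] flags=0011 GE?F → skip
[6] flags=0011 PL?T → r1=0xb1
[7] flags=1001 → (cmp)
[8] flags=1001 LE?F → skip
[9] flags=1001 MI?T → r0=0xd2
[10] flags=1001 GT?T → r1=0xb6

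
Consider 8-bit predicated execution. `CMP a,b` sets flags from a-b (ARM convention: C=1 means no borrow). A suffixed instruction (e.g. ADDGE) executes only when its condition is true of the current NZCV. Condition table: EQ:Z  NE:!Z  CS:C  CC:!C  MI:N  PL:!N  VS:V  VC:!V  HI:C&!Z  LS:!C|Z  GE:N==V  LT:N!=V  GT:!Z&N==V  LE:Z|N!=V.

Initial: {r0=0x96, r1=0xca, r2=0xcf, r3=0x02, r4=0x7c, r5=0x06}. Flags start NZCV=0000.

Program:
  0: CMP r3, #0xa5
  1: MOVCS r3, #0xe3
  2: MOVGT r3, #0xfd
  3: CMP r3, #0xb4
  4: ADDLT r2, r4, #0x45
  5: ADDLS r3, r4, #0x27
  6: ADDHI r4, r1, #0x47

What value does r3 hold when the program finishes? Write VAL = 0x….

VAL = 0xfd

0: ✓ CMP  NZCV=0000
1: · MOVCS
2: ✓ MOVGT  r3←0xfd
3: ✓ CMP  NZCV=0010
4: · ADDLT
5: · ADDLS
6: ✓ ADDHI  r4←0x11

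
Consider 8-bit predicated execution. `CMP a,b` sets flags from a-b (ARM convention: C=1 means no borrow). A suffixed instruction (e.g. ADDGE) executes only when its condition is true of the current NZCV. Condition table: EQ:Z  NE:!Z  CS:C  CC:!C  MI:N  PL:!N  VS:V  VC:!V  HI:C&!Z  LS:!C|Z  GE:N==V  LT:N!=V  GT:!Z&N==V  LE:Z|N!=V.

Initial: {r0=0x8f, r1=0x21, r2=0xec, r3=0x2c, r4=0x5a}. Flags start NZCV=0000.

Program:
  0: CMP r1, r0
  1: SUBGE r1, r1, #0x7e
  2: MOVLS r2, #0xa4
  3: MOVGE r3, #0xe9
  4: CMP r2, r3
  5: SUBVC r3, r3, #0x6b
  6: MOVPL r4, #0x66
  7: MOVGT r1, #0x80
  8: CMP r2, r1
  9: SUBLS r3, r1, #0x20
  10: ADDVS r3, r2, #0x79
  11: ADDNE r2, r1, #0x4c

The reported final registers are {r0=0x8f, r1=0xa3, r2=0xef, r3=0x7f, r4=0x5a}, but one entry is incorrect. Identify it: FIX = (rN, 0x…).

FIX = (r3, 0x7e)

0: ✓ CMP  NZCV=1001
1: ✓ SUBGE  r1←0xa3
2: ✓ MOVLS  r2←0xa4
3: ✓ MOVGE  r3←0xe9
4: ✓ CMP  NZCV=1000
5: ✓ SUBVC  r3←0x7e
6: · MOVPL
7: · MOVGT
8: ✓ CMP  NZCV=0010
9: · SUBLS
10: · ADDVS
11: ✓ ADDNE  r2←0xef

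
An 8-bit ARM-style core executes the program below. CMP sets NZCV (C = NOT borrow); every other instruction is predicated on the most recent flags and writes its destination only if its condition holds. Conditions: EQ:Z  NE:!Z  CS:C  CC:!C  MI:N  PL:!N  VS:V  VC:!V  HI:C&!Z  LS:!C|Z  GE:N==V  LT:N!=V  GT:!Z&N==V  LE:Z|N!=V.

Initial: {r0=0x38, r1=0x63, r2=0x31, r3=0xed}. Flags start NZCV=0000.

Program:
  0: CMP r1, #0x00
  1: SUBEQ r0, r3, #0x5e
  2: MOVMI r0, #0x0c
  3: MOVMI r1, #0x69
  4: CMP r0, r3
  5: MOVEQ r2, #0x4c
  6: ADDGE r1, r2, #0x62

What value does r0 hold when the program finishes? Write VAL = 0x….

VAL = 0x38

0: ✓ CMP  NZCV=0010
1: · SUBEQ
2: · MOVMI
3: · MOVMI
4: ✓ CMP  NZCV=0000
5: · MOVEQ
6: ✓ ADDGE  r1←0x93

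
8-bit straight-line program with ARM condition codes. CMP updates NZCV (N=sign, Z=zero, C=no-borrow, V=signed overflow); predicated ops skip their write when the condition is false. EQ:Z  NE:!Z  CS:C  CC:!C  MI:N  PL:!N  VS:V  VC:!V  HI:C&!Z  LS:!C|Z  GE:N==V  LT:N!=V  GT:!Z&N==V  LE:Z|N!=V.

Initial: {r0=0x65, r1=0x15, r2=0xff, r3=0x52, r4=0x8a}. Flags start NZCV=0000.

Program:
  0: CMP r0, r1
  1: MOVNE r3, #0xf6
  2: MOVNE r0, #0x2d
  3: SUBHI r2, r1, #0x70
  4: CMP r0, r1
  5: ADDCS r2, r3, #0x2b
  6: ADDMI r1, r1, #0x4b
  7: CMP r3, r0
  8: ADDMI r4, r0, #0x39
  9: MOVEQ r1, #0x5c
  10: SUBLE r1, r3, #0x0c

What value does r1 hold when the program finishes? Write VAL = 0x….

VAL = 0xea

[0] flags=0010 → (cmp)
[1] flags=0010 NE?T → r3=0xf6
[2] flags=0010 NE?T → r0=0x2d
[3] flags=0010 HI?T → r2=0xa5
[4] flags=0010 → (cmp)
[5] flags=0010 CS?T → r2=0x21
[6] flags=0010 MI?F → skip
[7] flags=1010 → (cmp)
[8] flags=1010 MI?T → r4=0x66
[9] flags=1010 EQ?F → skip
[10] flags=1010 LE?T → r1=0xea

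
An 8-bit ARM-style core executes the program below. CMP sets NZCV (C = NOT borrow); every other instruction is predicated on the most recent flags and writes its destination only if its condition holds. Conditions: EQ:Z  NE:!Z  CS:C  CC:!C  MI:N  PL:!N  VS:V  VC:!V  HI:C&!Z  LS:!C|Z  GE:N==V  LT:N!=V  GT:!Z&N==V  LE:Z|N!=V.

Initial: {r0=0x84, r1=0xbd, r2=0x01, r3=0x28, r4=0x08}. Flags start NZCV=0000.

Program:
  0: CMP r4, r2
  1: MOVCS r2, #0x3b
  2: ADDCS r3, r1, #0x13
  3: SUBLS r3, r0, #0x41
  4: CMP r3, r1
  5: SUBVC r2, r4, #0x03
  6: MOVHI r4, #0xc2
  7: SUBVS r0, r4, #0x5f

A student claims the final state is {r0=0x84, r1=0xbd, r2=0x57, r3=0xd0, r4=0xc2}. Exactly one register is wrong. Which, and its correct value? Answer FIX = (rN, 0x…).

FIX = (r2, 0x05)

0: ✓ CMP  NZCV=0010
1: ✓ MOVCS  r2←0x3b
2: ✓ ADDCS  r3←0xd0
3: · SUBLS
4: ✓ CMP  NZCV=0010
5: ✓ SUBVC  r2←0x05
6: ✓ MOVHI  r4←0xc2
7: · SUBVS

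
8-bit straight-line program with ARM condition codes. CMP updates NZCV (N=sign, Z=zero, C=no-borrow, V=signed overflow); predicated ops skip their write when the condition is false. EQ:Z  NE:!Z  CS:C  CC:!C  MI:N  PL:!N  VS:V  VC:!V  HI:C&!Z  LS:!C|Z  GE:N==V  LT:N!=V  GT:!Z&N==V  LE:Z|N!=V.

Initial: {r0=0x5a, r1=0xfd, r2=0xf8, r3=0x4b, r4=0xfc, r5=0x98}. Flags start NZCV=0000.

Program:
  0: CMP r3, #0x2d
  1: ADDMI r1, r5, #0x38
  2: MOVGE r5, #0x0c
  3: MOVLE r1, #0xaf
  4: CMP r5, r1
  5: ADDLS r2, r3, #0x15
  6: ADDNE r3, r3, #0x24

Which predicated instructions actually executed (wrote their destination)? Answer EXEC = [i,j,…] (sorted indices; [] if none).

[0] flags=0010 → (cmp)
[1] flags=0010 MI?F → skip
[2] flags=0010 GE?T → r5=0x0c
[3] flags=0010 LE?F → skip
[4] flags=0000 → (cmp)
[5] flags=0000 LS?T → r2=0x60
[6] flags=0000 NE?T → r3=0x6f

EXEC = [2,5,6]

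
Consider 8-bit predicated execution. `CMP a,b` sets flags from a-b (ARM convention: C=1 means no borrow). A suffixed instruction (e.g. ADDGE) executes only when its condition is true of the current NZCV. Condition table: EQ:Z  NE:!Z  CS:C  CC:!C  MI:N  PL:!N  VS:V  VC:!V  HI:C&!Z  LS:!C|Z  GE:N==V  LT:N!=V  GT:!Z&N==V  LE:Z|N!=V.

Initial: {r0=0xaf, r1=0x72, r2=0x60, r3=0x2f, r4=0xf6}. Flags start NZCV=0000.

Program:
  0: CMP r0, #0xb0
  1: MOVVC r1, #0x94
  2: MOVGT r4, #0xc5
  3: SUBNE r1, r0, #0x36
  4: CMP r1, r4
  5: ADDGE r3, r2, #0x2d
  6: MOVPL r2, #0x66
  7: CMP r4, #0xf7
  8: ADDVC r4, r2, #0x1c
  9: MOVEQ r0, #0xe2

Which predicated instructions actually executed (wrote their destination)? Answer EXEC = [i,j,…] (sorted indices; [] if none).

EXEC = [1,3,5,8]

[0] flags=1000 → (cmp)
[1] flags=1000 VC?T → r1=0x94
[2] flags=1000 GT?F → skip
[3] flags=1000 NE?T → r1=0x79
[4] flags=1001 → (cmp)
[5] flags=1001 GE?T → r3=0x8d
[6] flags=1001 PL?F → skip
[7] flags=1000 → (cmp)
[8] flags=1000 VC?T → r4=0x7c
[9] flags=1000 EQ?F → skip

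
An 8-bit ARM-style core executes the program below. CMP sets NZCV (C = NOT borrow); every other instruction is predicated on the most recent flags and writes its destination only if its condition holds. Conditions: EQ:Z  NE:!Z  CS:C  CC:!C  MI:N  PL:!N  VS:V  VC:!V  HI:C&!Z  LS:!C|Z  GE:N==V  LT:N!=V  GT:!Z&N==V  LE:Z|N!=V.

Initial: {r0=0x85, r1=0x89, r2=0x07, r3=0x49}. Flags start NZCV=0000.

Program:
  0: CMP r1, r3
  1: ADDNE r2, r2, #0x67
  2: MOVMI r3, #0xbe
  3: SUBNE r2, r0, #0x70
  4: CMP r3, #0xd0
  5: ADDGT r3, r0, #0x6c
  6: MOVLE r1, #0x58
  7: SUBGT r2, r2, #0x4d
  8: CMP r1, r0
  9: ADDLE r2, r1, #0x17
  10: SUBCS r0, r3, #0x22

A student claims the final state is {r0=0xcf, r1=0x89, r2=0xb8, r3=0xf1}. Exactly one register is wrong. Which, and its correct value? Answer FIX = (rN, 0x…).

[0] flags=0011 → (cmp)
[1] flags=0011 NE?T → r2=0x6e
[2] flags=0011 MI?F → skip
[3] flags=0011 NE?T → r2=0x15
[4] flags=0000 → (cmp)
[5] flags=0000 GT?T → r3=0xf1
[6] flags=0000 LE?F → skip
[7] flags=0000 GT?T → r2=0xc8
[8] flags=0010 → (cmp)
[9] flags=0010 LE?F → skip
[10] flags=0010 CS?T → r0=0xcf

FIX = (r2, 0xc8)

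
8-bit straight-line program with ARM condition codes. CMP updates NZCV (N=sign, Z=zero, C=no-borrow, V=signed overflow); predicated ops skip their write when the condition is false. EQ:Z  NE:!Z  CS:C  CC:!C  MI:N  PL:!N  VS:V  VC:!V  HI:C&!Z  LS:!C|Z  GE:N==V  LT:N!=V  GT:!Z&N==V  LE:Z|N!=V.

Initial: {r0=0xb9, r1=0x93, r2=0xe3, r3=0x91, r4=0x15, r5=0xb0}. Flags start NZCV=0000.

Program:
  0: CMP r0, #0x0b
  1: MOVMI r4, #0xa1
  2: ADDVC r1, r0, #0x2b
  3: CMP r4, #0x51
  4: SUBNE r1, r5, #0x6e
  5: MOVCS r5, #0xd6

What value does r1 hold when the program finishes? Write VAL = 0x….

0: ✓ CMP  NZCV=1010
1: ✓ MOVMI  r4←0xa1
2: ✓ ADDVC  r1←0xe4
3: ✓ CMP  NZCV=0011
4: ✓ SUBNE  r1←0x42
5: ✓ MOVCS  r5←0xd6

VAL = 0x42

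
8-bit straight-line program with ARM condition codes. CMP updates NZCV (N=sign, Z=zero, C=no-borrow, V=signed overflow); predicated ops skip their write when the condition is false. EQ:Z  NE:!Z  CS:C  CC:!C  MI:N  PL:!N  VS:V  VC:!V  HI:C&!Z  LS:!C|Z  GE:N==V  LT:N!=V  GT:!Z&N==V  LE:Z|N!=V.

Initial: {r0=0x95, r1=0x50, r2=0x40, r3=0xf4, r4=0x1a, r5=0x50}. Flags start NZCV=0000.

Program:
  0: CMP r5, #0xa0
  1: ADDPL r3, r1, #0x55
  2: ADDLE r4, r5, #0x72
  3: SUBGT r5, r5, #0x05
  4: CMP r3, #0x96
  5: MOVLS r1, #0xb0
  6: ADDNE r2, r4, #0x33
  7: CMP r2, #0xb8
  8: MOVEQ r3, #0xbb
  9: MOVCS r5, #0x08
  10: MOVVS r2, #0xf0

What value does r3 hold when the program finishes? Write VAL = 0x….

VAL = 0xf4

0: ✓ CMP  NZCV=1001
1: · ADDPL
2: · ADDLE
3: ✓ SUBGT  r5←0x4b
4: ✓ CMP  NZCV=0010
5: · MOVLS
6: ✓ ADDNE  r2←0x4d
7: ✓ CMP  NZCV=1001
8: · MOVEQ
9: · MOVCS
10: ✓ MOVVS  r2←0xf0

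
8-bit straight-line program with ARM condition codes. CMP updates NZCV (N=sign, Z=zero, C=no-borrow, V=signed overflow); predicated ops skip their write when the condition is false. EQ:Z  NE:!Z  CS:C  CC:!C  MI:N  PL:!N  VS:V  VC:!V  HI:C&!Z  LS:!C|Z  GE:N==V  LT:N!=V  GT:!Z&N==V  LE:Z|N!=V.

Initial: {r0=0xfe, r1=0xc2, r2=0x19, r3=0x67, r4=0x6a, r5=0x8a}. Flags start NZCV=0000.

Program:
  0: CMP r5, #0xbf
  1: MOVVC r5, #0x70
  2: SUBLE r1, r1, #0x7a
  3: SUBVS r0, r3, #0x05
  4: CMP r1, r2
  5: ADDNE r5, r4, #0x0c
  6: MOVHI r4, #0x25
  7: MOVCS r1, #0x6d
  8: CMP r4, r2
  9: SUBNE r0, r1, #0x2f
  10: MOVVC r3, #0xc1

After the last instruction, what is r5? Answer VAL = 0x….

[0] flags=1000 → (cmp)
[1] flags=1000 VC?T → r5=0x70
[2] flags=1000 LE?T → r1=0x48
[3] flags=1000 VS?F → skip
[4] flags=0010 → (cmp)
[5] flags=0010 NE?T → r5=0x76
[6] flags=0010 HI?T → r4=0x25
[7] flags=0010 CS?T → r1=0x6d
[8] flags=0010 → (cmp)
[9] flags=0010 NE?T → r0=0x3e
[10] flags=0010 VC?T → r3=0xc1

VAL = 0x76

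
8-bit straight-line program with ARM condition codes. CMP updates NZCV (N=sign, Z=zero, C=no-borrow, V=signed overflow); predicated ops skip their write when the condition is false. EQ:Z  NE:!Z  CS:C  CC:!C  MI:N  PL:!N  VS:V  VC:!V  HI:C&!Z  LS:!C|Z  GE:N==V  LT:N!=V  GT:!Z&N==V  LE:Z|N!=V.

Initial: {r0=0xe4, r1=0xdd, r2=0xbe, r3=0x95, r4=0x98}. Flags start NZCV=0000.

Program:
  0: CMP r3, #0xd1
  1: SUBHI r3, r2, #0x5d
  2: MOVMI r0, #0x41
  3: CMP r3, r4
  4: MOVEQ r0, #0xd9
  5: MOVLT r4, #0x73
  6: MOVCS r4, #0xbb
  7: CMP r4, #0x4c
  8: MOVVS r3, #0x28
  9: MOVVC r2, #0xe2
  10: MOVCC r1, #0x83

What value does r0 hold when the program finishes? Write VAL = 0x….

0: ✓ CMP  NZCV=1000
1: · SUBHI
2: ✓ MOVMI  r0←0x41
3: ✓ CMP  NZCV=1000
4: · MOVEQ
5: ✓ MOVLT  r4←0x73
6: · MOVCS
7: ✓ CMP  NZCV=0010
8: · MOVVS
9: ✓ MOVVC  r2←0xe2
10: · MOVCC

VAL = 0x41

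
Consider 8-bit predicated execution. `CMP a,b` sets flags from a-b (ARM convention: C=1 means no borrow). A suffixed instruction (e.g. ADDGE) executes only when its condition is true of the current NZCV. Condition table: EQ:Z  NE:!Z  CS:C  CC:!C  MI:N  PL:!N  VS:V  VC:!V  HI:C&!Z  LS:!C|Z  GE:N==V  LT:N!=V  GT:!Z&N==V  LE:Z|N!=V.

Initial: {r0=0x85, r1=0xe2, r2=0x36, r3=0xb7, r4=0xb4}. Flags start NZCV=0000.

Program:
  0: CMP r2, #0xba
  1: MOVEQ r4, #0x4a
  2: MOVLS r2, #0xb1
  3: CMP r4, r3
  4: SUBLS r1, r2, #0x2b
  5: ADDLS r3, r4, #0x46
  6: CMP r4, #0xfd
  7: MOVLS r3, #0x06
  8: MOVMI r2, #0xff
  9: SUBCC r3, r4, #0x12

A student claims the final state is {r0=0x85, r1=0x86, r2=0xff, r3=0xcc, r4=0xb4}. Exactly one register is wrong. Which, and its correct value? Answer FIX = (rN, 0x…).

FIX = (r3, 0xa2)

[0] flags=0000 → (cmp)
[1] flags=0000 EQ?F → skip
[2] flags=0000 LS?T → r2=0xb1
[3] flags=1000 → (cmp)
[4] flags=1000 LS?T → r1=0x86
[5] flags=1000 LS?T → r3=0xfa
[6] flags=1000 → (cmp)
[7] flags=1000 LS?T → r3=0x06
[8] flags=1000 MI?T → r2=0xff
[9] flags=1000 CC?T → r3=0xa2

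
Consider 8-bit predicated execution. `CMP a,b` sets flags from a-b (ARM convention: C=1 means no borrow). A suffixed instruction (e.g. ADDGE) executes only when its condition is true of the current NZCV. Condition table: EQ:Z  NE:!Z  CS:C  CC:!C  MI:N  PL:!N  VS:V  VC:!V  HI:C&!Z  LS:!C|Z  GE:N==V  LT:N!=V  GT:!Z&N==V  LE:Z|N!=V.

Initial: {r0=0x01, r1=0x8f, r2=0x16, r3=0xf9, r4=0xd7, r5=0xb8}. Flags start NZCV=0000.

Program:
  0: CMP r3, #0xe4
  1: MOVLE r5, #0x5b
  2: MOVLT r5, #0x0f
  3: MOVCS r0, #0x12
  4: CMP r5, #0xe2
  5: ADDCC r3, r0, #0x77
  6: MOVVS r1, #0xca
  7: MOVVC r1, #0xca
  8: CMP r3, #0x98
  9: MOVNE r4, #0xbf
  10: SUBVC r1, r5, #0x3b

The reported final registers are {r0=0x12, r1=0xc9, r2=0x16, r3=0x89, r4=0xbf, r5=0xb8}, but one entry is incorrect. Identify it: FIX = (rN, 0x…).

0: ✓ CMP  NZCV=0010
1: · MOVLE
2: · MOVLT
3: ✓ MOVCS  r0←0x12
4: ✓ CMP  NZCV=1000
5: ✓ ADDCC  r3←0x89
6: · MOVVS
7: ✓ MOVVC  r1←0xca
8: ✓ CMP  NZCV=1000
9: ✓ MOVNE  r4←0xbf
10: ✓ SUBVC  r1←0x7d

FIX = (r1, 0x7d)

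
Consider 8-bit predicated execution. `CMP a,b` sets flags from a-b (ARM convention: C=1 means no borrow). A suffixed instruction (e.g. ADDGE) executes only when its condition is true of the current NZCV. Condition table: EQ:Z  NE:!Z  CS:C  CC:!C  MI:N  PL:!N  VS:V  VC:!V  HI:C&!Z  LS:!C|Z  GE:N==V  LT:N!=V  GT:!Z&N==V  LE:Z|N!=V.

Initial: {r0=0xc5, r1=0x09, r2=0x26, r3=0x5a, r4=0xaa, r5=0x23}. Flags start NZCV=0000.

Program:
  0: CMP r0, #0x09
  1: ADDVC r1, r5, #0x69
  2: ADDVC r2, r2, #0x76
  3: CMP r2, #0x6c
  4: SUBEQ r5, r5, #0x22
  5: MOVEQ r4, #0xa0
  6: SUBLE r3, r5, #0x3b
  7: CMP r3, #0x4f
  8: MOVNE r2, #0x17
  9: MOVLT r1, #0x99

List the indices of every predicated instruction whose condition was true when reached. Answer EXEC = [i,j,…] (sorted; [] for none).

EXEC = [1,2,6,8,9]

0: ✓ CMP  NZCV=1010
1: ✓ ADDVC  r1←0x8c
2: ✓ ADDVC  r2←0x9c
3: ✓ CMP  NZCV=0011
4: · SUBEQ
5: · MOVEQ
6: ✓ SUBLE  r3←0xe8
7: ✓ CMP  NZCV=1010
8: ✓ MOVNE  r2←0x17
9: ✓ MOVLT  r1←0x99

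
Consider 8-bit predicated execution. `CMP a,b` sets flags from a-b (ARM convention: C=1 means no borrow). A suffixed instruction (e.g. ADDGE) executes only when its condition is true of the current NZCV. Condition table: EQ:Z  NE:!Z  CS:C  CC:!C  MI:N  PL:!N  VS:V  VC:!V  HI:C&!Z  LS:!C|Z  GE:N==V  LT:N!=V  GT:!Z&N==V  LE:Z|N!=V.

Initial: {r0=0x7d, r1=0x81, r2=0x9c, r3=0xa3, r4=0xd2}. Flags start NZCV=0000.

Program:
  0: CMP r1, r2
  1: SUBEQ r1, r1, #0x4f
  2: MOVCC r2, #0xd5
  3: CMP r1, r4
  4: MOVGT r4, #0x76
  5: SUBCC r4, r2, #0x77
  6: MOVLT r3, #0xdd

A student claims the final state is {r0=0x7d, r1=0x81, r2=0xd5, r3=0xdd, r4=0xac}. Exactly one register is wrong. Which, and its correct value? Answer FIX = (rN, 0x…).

0: ✓ CMP  NZCV=1000
1: · SUBEQ
2: ✓ MOVCC  r2←0xd5
3: ✓ CMP  NZCV=1000
4: · MOVGT
5: ✓ SUBCC  r4←0x5e
6: ✓ MOVLT  r3←0xdd

FIX = (r4, 0x5e)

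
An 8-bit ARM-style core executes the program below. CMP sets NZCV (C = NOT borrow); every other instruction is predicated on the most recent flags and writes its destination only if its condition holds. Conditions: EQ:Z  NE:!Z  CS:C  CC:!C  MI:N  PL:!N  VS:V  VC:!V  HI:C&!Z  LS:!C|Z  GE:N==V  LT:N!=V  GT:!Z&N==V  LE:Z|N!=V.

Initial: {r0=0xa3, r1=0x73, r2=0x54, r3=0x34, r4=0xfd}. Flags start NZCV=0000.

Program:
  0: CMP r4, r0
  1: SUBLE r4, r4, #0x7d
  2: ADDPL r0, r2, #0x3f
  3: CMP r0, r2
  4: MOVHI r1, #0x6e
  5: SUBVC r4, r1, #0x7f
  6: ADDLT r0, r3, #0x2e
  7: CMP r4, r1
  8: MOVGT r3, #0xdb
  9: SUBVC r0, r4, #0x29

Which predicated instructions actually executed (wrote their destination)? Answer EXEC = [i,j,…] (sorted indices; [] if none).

EXEC = [2,4,6,9]

0: ✓ CMP  NZCV=0010
1: · SUBLE
2: ✓ ADDPL  r0←0x93
3: ✓ CMP  NZCV=0011
4: ✓ MOVHI  r1←0x6e
5: · SUBVC
6: ✓ ADDLT  r0←0x62
7: ✓ CMP  NZCV=1010
8: · MOVGT
9: ✓ SUBVC  r0←0xd4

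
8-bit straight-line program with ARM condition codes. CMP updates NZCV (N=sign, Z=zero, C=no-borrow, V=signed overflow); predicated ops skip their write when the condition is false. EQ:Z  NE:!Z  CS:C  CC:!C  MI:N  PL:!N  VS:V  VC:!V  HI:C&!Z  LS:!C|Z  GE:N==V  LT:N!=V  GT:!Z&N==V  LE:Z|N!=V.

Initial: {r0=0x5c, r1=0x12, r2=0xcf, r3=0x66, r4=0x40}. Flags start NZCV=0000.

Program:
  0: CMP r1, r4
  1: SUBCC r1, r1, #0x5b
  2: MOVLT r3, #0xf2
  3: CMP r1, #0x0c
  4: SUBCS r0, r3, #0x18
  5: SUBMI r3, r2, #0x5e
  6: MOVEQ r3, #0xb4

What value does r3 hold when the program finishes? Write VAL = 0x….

VAL = 0x71

0: ✓ CMP  NZCV=1000
1: ✓ SUBCC  r1←0xb7
2: ✓ MOVLT  r3←0xf2
3: ✓ CMP  NZCV=1010
4: ✓ SUBCS  r0←0xda
5: ✓ SUBMI  r3←0x71
6: · MOVEQ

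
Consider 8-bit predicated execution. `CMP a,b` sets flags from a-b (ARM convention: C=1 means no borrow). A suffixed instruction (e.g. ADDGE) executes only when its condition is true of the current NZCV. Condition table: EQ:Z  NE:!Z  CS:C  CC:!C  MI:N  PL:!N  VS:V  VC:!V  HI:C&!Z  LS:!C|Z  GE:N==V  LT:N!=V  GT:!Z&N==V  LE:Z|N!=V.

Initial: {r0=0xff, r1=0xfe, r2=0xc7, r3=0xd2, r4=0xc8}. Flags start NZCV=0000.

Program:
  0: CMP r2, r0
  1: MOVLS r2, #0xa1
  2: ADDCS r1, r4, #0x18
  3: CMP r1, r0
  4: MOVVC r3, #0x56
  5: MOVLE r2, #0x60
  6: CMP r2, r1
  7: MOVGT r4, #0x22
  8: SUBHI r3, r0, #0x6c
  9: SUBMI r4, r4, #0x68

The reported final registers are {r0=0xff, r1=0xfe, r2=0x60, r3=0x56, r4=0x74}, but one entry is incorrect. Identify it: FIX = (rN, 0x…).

0: ✓ CMP  NZCV=1000
1: ✓ MOVLS  r2←0xa1
2: · ADDCS
3: ✓ CMP  NZCV=1000
4: ✓ MOVVC  r3←0x56
5: ✓ MOVLE  r2←0x60
6: ✓ CMP  NZCV=0000
7: ✓ MOVGT  r4←0x22
8: · SUBHI
9: · SUBMI

FIX = (r4, 0x22)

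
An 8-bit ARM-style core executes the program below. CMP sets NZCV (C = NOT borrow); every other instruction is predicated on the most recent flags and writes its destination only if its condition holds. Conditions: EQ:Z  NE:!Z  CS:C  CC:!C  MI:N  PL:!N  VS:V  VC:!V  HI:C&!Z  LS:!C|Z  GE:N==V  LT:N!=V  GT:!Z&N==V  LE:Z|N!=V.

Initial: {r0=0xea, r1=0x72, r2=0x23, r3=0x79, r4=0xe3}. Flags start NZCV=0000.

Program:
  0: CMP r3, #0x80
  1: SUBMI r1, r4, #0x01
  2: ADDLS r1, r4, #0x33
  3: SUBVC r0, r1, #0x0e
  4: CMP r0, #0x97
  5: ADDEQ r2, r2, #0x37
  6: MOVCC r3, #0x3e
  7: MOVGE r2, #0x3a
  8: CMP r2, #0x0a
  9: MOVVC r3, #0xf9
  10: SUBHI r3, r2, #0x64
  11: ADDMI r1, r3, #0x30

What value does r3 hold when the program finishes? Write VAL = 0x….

[0] flags=1001 → (cmp)
[1] flags=1001 MI?T → r1=0xe2
[2] flags=1001 LS?T → r1=0x16
[3] flags=1001 VC?F → skip
[4] flags=0010 → (cmp)
[5] flags=0010 EQ?F → skip
[6] flags=0010 CC?F → skip
[7] flags=0010 GE?T → r2=0x3a
[8] flags=0010 → (cmp)
[9] flags=0010 VC?T → r3=0xf9
[10] flags=0010 HI?T → r3=0xd6
[11] flags=0010 MI?F → skip

VAL = 0xd6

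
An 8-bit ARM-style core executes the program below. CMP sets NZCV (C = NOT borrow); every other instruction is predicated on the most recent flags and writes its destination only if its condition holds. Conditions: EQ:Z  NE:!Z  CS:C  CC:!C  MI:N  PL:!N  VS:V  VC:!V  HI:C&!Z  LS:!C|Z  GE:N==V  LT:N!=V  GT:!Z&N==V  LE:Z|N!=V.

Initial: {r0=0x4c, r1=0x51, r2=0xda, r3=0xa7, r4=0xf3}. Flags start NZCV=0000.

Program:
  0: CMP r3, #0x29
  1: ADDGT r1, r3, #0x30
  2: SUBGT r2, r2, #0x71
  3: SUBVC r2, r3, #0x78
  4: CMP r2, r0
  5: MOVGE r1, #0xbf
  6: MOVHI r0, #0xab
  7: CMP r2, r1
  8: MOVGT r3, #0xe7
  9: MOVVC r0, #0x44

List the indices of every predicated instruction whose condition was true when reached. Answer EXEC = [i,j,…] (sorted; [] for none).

0: ✓ CMP  NZCV=0011
1: · ADDGT
2: · SUBGT
3: · SUBVC
4: ✓ CMP  NZCV=1010
5: · MOVGE
6: ✓ MOVHI  r0←0xab
7: ✓ CMP  NZCV=1010
8: · MOVGT
9: ✓ MOVVC  r0←0x44

EXEC = [6,9]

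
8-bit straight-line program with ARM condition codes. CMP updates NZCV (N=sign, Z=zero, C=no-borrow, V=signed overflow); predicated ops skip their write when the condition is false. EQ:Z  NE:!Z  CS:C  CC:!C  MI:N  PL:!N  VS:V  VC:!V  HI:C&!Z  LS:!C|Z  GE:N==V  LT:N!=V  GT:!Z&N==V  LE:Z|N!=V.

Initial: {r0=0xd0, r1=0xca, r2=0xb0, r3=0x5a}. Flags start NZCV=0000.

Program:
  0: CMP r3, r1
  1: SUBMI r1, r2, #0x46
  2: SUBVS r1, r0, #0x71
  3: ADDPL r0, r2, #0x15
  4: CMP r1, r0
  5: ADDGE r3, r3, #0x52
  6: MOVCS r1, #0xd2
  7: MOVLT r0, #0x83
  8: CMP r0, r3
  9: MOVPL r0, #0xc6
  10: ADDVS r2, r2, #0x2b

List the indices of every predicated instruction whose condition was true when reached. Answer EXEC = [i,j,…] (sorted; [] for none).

EXEC = [1,2,5,9]

[0] flags=1001 → (cmp)
[1] flags=1001 MI?T → r1=0x6a
[2] flags=1001 VS?T → r1=0x5f
[3] flags=1001 PL?F → skip
[4] flags=1001 → (cmp)
[5] flags=1001 GE?T → r3=0xac
[6] flags=1001 CS?F → skip
[7] flags=1001 LT?F → skip
[8] flags=0010 → (cmp)
[9] flags=0010 PL?T → r0=0xc6
[10] flags=0010 VS?F → skip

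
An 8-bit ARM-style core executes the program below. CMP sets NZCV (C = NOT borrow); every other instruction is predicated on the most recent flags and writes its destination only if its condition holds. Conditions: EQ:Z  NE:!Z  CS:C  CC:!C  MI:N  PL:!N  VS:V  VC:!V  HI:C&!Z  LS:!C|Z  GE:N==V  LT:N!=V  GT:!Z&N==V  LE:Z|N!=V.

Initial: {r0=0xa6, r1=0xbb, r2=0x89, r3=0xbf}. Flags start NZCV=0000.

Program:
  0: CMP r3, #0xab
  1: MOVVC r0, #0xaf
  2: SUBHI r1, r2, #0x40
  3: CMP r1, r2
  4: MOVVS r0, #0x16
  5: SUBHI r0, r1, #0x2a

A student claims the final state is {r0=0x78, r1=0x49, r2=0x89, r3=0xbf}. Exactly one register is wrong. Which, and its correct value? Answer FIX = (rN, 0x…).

FIX = (r0, 0x16)

[0] flags=0010 → (cmp)
[1] flags=0010 VC?T → r0=0xaf
[2] flags=0010 HI?T → r1=0x49
[3] flags=1001 → (cmp)
[4] flags=1001 VS?T → r0=0x16
[5] flags=1001 HI?F → skip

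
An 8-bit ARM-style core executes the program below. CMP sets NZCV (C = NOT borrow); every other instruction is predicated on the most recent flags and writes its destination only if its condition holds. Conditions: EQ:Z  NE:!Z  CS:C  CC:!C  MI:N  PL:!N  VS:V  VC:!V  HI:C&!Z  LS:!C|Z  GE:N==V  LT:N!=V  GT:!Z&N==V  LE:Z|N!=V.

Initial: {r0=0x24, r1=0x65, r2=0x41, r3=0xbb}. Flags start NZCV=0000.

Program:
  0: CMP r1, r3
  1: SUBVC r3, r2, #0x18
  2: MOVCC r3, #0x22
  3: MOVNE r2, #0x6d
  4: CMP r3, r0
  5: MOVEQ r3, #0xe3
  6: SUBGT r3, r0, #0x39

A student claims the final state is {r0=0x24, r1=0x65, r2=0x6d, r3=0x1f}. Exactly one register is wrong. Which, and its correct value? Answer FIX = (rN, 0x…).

FIX = (r3, 0x22)

0: ✓ CMP  NZCV=1001
1: · SUBVC
2: ✓ MOVCC  r3←0x22
3: ✓ MOVNE  r2←0x6d
4: ✓ CMP  NZCV=1000
5: · MOVEQ
6: · SUBGT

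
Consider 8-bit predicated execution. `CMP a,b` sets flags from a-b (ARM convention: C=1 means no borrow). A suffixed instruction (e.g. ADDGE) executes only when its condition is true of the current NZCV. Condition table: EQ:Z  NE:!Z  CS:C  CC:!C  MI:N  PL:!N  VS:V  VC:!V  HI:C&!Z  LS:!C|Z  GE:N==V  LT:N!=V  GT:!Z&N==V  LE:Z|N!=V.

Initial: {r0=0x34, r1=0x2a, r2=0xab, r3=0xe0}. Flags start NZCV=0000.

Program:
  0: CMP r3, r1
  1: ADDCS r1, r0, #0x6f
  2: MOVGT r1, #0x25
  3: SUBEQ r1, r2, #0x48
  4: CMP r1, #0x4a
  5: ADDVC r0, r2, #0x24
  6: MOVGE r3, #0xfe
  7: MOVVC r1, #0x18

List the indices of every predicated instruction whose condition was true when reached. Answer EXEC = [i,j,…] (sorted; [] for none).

EXEC = [1]

0: ✓ CMP  NZCV=1010
1: ✓ ADDCS  r1←0xa3
2: · MOVGT
3: · SUBEQ
4: ✓ CMP  NZCV=0011
5: · ADDVC
6: · MOVGE
7: · MOVVC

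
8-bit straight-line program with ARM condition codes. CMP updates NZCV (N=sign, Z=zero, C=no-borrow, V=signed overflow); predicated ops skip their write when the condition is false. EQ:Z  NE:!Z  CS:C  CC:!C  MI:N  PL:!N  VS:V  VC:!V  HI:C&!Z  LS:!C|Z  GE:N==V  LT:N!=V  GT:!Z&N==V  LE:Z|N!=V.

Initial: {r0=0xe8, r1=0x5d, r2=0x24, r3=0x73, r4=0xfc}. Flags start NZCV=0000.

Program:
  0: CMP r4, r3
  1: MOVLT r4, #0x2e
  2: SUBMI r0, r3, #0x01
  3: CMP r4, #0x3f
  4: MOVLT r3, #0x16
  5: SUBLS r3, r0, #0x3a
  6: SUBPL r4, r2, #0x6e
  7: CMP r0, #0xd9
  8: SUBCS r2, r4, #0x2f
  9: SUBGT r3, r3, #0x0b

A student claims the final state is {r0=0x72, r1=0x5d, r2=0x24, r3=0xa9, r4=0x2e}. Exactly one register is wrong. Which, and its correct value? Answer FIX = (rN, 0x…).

FIX = (r3, 0x2d)

[0] flags=1010 → (cmp)
[1] flags=1010 LT?T → r4=0x2e
[2] flags=1010 MI?T → r0=0x72
[3] flags=1000 → (cmp)
[4] flags=1000 LT?T → r3=0x16
[5] flags=1000 LS?T → r3=0x38
[6] flags=1000 PL?F → skip
[7] flags=1001 → (cmp)
[8] flags=1001 CS?F → skip
[9] flags=1001 GT?T → r3=0x2d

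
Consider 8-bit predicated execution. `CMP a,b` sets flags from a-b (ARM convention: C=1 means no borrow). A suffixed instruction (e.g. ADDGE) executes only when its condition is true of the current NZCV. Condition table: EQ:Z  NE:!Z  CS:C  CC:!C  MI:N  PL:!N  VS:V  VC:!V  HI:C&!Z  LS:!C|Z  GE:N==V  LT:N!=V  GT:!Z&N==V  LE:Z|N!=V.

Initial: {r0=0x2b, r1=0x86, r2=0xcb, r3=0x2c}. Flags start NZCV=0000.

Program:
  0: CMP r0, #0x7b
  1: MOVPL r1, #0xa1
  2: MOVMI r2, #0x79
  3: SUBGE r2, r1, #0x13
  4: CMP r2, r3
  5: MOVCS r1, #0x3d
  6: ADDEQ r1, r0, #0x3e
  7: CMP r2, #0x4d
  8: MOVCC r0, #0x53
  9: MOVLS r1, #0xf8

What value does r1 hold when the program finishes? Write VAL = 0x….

VAL = 0x3d

[0] flags=1000 → (cmp)
[1] flags=1000 PL?F → skip
[2] flags=1000 MI?T → r2=0x79
[3] flags=1000 GE?F → skip
[4] flags=0010 → (cmp)
[5] flags=0010 CS?T → r1=0x3d
[6] flags=0010 EQ?F → skip
[7] flags=0010 → (cmp)
[8] flags=0010 CC?F → skip
[9] flags=0010 LS?F → skip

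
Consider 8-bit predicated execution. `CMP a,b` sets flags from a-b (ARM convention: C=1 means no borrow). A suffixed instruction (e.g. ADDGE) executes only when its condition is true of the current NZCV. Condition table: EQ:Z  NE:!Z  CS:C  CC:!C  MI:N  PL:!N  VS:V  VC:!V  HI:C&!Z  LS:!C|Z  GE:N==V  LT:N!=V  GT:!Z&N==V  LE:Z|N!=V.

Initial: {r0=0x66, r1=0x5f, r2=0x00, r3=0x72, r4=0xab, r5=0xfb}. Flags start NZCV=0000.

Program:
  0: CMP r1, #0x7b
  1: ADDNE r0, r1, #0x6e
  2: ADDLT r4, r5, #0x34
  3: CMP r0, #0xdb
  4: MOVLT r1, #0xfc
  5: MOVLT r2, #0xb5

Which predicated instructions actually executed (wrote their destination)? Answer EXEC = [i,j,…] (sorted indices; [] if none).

0: ✓ CMP  NZCV=1000
1: ✓ ADDNE  r0←0xcd
2: ✓ ADDLT  r4←0x2f
3: ✓ CMP  NZCV=1000
4: ✓ MOVLT  r1←0xfc
5: ✓ MOVLT  r2←0xb5

EXEC = [1,2,4,5]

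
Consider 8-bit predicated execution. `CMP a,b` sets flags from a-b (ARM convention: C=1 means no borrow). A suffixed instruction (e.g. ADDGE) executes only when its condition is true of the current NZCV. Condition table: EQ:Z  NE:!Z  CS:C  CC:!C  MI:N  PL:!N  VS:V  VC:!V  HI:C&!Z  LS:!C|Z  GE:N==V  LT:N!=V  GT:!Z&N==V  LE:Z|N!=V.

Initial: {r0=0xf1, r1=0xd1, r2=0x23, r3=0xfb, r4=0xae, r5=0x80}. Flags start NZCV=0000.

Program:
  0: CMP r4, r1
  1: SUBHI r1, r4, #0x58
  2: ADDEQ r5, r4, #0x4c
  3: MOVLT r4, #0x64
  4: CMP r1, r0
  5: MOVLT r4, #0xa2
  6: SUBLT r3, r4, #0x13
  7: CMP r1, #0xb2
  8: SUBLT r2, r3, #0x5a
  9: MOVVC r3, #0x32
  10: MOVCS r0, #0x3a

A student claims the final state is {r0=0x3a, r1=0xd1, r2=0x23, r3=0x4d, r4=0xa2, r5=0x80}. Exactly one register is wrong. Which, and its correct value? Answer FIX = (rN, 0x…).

FIX = (r3, 0x32)

[0] flags=1000 → (cmp)
[1] flags=1000 HI?F → skip
[2] flags=1000 EQ?F → skip
[3] flags=1000 LT?T → r4=0x64
[4] flags=1000 → (cmp)
[5] flags=1000 LT?T → r4=0xa2
[6] flags=1000 LT?T → r3=0x8f
[7] flags=0010 → (cmp)
[8] flags=0010 LT?F → skip
[9] flags=0010 VC?T → r3=0x32
[10] flags=0010 CS?T → r0=0x3a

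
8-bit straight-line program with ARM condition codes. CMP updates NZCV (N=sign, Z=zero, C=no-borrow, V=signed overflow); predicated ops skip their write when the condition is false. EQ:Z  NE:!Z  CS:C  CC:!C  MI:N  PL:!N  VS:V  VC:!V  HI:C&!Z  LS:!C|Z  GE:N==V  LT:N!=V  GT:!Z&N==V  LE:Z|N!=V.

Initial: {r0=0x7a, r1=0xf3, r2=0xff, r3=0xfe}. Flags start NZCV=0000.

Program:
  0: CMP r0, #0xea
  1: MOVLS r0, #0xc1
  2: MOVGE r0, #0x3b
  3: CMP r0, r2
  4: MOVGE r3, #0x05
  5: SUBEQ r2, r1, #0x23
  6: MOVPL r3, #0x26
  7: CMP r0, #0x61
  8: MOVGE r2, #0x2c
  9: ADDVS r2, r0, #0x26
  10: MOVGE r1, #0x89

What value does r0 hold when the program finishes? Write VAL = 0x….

VAL = 0x3b

[0] flags=1001 → (cmp)
[1] flags=1001 LS?T → r0=0xc1
[2] flags=1001 GE?T → r0=0x3b
[3] flags=0000 → (cmp)
[4] flags=0000 GE?T → r3=0x05
[5] flags=0000 EQ?F → skip
[6] flags=0000 PL?T → r3=0x26
[7] flags=1000 → (cmp)
[8] flags=1000 GE?F → skip
[9] flags=1000 VS?F → skip
[10] flags=1000 GE?F → skip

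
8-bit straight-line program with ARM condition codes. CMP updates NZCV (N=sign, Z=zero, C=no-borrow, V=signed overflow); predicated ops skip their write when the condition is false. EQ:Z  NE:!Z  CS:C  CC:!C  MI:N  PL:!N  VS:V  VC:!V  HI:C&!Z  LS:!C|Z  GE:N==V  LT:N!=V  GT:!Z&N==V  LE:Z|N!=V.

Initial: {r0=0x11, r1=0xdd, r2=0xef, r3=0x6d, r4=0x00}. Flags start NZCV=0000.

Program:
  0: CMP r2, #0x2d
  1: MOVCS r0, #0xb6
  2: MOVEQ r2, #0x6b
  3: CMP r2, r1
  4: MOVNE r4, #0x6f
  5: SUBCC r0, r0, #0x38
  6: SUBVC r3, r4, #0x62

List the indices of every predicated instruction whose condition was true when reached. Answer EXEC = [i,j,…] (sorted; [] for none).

0: ✓ CMP  NZCV=1010
1: ✓ MOVCS  r0←0xb6
2: · MOVEQ
3: ✓ CMP  NZCV=0010
4: ✓ MOVNE  r4←0x6f
5: · SUBCC
6: ✓ SUBVC  r3←0x0d

EXEC = [1,4,6]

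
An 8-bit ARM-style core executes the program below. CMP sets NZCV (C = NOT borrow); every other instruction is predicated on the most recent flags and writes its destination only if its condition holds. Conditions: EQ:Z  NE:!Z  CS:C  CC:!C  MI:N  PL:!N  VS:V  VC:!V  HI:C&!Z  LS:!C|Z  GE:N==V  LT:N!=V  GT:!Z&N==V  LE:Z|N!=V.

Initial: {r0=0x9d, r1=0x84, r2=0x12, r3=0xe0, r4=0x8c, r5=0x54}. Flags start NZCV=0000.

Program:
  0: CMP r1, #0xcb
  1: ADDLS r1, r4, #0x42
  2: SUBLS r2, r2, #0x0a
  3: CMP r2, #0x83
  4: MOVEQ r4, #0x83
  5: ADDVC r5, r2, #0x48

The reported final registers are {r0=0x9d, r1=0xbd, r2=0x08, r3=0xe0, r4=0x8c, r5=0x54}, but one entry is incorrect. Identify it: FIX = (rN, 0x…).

FIX = (r1, 0xce)

[0] flags=1000 → (cmp)
[1] flags=1000 LS?T → r1=0xce
[2] flags=1000 LS?T → r2=0x08
[3] flags=1001 → (cmp)
[4] flags=1001 EQ?F → skip
[5] flags=1001 VC?F → skip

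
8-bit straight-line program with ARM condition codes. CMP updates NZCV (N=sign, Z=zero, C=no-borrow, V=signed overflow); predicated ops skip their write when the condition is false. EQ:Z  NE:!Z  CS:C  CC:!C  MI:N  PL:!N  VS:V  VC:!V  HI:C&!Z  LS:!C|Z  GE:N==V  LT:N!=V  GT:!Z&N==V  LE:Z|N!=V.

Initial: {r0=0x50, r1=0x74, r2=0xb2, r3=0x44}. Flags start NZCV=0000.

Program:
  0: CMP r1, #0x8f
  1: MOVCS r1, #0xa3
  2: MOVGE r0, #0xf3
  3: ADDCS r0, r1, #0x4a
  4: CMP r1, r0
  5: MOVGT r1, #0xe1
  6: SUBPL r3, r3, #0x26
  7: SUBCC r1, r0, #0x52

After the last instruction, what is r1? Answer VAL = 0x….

VAL = 0xa1

0: ✓ CMP  NZCV=1001
1: · MOVCS
2: ✓ MOVGE  r0←0xf3
3: · ADDCS
4: ✓ CMP  NZCV=1001
5: ✓ MOVGT  r1←0xe1
6: · SUBPL
7: ✓ SUBCC  r1←0xa1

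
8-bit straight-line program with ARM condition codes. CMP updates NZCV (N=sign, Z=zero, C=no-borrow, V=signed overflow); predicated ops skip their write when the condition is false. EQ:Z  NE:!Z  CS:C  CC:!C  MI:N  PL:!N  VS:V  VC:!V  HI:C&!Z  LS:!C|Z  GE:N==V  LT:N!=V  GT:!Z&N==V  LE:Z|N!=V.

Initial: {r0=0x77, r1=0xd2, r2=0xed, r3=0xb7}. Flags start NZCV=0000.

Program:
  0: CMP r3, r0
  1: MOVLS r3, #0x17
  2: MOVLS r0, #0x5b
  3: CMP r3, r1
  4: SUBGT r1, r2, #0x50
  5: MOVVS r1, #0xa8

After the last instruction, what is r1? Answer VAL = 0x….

VAL = 0xd2

[0] flags=0011 → (cmp)
[1] flags=0011 LS?F → skip
[2] flags=0011 LS?F → skip
[3] flags=1000 → (cmp)
[4] flags=1000 GT?F → skip
[5] flags=1000 VS?F → skip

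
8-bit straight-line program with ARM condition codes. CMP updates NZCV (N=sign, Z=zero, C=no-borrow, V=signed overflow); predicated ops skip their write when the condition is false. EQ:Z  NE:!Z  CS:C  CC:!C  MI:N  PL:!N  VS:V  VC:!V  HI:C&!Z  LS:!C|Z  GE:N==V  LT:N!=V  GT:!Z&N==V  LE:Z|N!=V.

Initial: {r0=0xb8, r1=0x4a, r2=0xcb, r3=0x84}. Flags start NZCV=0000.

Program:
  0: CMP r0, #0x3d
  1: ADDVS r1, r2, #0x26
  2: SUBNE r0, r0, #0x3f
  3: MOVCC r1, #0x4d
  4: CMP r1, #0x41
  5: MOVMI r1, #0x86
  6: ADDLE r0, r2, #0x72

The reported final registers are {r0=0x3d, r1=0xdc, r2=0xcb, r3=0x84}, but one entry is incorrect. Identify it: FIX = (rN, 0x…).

FIX = (r1, 0x86)

0: ✓ CMP  NZCV=0011
1: ✓ ADDVS  r1←0xf1
2: ✓ SUBNE  r0←0x79
3: · MOVCC
4: ✓ CMP  NZCV=1010
5: ✓ MOVMI  r1←0x86
6: ✓ ADDLE  r0←0x3d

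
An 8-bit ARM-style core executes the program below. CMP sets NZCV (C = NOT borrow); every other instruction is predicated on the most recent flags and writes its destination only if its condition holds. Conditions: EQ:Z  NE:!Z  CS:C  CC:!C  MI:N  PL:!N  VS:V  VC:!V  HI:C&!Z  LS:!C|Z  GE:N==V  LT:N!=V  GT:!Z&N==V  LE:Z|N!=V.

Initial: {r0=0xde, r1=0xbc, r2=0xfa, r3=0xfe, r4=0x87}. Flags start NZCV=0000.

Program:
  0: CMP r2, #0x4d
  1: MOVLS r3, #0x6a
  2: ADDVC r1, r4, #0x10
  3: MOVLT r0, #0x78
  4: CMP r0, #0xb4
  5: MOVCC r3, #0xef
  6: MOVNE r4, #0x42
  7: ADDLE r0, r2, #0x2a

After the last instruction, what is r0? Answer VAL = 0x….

[0] flags=1010 → (cmp)
[1] flags=1010 LS?F → skip
[2] flags=1010 VC?T → r1=0x97
[3] flags=1010 LT?T → r0=0x78
[4] flags=1001 → (cmp)
[5] flags=1001 CC?T → r3=0xef
[6] flags=1001 NE?T → r4=0x42
[7] flags=1001 LE?F → skip

VAL = 0x78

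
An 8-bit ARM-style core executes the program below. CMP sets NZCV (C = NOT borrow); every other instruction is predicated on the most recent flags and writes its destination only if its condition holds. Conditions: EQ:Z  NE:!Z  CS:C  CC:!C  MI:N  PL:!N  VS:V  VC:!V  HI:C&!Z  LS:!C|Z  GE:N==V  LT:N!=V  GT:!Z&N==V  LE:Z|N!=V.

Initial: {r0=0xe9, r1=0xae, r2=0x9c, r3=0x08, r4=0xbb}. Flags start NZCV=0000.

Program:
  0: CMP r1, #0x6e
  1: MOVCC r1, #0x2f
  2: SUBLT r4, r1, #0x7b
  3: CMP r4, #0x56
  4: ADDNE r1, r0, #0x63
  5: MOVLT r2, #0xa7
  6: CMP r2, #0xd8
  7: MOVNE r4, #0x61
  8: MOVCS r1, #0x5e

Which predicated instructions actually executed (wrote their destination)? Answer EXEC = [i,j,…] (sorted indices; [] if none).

EXEC = [2,4,5,7]

0: ✓ CMP  NZCV=0011
1: · MOVCC
2: ✓ SUBLT  r4←0x33
3: ✓ CMP  NZCV=1000
4: ✓ ADDNE  r1←0x4c
5: ✓ MOVLT  r2←0xa7
6: ✓ CMP  NZCV=1000
7: ✓ MOVNE  r4←0x61
8: · MOVCS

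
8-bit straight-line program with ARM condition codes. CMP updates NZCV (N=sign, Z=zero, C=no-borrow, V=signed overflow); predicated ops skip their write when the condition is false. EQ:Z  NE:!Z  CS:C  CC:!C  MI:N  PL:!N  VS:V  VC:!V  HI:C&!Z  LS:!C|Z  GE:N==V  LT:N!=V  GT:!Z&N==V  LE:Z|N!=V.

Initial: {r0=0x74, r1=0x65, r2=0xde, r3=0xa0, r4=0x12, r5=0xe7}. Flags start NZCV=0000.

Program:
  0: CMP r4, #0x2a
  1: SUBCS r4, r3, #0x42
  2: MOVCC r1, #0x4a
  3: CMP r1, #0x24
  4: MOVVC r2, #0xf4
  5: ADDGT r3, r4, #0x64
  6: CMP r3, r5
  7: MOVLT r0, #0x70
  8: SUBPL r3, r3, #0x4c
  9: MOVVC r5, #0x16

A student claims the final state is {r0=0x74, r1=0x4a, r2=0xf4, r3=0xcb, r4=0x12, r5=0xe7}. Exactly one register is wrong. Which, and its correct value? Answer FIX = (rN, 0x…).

FIX = (r3, 0x76)

0: ✓ CMP  NZCV=1000
1: · SUBCS
2: ✓ MOVCC  r1←0x4a
3: ✓ CMP  NZCV=0010
4: ✓ MOVVC  r2←0xf4
5: ✓ ADDGT  r3←0x76
6: ✓ CMP  NZCV=1001
7: · MOVLT
8: · SUBPL
9: · MOVVC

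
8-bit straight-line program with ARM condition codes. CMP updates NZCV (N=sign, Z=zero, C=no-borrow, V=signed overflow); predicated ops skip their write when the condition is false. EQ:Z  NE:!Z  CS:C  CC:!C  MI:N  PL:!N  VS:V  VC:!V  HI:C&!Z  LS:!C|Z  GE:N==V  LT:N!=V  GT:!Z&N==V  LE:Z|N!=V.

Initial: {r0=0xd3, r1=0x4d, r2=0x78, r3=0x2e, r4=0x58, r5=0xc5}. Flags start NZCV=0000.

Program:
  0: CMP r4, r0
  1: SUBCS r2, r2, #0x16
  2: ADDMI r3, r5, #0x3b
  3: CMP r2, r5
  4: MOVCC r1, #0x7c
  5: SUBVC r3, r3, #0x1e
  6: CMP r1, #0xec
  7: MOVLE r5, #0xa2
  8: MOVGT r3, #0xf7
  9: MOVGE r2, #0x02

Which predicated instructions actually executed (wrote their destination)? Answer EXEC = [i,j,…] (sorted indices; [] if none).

0: ✓ CMP  NZCV=1001
1: · SUBCS
2: ✓ ADDMI  r3←0x00
3: ✓ CMP  NZCV=1001
4: ✓ MOVCC  r1←0x7c
5: · SUBVC
6: ✓ CMP  NZCV=1001
7: · MOVLE
8: ✓ MOVGT  r3←0xf7
9: ✓ MOVGE  r2←0x02

EXEC = [2,4,8,9]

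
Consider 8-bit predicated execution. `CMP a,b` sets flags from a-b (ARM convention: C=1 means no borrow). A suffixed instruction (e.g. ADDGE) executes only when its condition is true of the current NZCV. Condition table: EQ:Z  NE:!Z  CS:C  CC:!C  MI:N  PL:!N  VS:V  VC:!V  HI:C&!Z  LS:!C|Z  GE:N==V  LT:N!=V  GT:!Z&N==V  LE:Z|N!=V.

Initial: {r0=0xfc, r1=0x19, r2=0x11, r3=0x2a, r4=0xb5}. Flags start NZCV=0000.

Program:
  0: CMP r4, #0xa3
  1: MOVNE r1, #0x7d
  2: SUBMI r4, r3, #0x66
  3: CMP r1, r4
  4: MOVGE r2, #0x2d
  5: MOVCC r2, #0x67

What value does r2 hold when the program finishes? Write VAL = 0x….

VAL = 0x67

[0] flags=0010 → (cmp)
[1] flags=0010 NE?T → r1=0x7d
[2] flags=0010 MI?F → skip
[3] flags=1001 → (cmp)
[4] flags=1001 GE?T → r2=0x2d
[5] flags=1001 CC?T → r2=0x67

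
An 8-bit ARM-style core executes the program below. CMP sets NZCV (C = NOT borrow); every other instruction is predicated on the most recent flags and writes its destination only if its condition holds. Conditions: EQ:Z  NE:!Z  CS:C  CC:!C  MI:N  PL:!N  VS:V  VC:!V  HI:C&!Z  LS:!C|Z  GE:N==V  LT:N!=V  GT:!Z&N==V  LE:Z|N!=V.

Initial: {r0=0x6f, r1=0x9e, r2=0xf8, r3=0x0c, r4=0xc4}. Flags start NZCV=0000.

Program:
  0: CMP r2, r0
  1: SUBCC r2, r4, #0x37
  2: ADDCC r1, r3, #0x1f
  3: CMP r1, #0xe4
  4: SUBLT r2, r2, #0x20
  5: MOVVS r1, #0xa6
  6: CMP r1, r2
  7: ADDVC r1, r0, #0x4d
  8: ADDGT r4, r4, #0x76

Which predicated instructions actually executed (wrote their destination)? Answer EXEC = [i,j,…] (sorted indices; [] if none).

EXEC = [4,7]

[0] flags=1010 → (cmp)
[1] flags=1010 CC?F → skip
[2] flags=1010 CC?F → skip
[3] flags=1000 → (cmp)
[4] flags=1000 LT?T → r2=0xd8
[5] flags=1000 VS?F → skip
[6] flags=1000 → (cmp)
[7] flags=1000 VC?T → r1=0xbc
[8] flags=1000 GT?F → skip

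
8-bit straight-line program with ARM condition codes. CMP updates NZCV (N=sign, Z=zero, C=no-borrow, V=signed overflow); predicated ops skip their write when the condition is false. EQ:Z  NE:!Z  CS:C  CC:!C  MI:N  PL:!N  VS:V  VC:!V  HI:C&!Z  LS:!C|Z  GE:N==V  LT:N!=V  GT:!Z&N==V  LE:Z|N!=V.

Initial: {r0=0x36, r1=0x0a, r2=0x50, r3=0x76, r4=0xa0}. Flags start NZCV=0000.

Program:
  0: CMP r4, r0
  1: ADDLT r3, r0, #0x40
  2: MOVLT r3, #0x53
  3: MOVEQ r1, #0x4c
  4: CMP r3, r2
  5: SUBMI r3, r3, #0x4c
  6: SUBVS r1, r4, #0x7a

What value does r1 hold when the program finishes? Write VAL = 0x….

0: ✓ CMP  NZCV=0011
1: ✓ ADDLT  r3←0x76
2: ✓ MOVLT  r3←0x53
3: · MOVEQ
4: ✓ CMP  NZCV=0010
5: · SUBMI
6: · SUBVS

VAL = 0x0a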